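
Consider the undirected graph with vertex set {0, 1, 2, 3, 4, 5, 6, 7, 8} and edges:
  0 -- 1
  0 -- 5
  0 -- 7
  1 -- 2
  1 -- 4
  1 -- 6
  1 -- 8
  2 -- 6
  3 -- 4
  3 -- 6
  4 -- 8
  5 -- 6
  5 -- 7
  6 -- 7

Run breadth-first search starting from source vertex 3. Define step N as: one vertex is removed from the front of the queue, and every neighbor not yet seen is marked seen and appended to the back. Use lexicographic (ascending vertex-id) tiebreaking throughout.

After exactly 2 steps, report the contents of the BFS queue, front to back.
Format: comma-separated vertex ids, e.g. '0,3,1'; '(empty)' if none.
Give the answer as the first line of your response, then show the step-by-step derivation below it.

6,1,8

step 1: dequeue 3; queue=[4,6]; order=3
step 2: dequeue 4; queue=[6,1,8]; order=3,4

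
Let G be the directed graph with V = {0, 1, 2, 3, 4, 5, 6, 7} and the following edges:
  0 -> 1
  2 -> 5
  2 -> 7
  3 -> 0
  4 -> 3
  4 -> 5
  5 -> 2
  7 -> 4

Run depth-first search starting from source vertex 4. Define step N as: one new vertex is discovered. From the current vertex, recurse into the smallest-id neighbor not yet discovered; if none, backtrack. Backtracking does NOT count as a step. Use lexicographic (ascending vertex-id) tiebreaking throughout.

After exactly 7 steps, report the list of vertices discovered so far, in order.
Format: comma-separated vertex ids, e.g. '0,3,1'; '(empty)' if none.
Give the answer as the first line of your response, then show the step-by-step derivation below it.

4,3,0,1,5,2,7

step 1: discover 4; path=4; order=4
step 2: discover 3; path=4>3; order=4,3
step 3: discover 0; path=4>3>0; order=4,3,0
step 4: discover 1; path=4>3>0>1; order=4,3,0,1
step 5: discover 5; path=4>5; order=4,3,0,1,5
step 6: discover 2; path=4>5>2; order=4,3,0,1,5,2
step 7: discover 7; path=4>5>2>7; order=4,3,0,1,5,2,7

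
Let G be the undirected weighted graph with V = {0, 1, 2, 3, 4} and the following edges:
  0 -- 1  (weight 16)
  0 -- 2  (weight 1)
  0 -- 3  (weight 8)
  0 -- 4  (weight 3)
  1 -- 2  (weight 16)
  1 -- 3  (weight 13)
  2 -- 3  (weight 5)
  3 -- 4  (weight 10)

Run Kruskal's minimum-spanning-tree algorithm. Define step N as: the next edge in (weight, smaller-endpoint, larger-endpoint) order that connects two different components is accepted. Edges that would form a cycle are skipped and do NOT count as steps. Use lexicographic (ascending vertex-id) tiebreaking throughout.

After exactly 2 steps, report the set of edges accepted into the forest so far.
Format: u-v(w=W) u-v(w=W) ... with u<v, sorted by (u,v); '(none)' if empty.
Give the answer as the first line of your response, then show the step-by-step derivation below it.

0-2(w=1) 0-4(w=3)

step 1: add edge 0-2 (w=1); MST = {0-2(w=1)}
step 2: add edge 0-4 (w=3); MST = {0-2(w=1) 0-4(w=3)}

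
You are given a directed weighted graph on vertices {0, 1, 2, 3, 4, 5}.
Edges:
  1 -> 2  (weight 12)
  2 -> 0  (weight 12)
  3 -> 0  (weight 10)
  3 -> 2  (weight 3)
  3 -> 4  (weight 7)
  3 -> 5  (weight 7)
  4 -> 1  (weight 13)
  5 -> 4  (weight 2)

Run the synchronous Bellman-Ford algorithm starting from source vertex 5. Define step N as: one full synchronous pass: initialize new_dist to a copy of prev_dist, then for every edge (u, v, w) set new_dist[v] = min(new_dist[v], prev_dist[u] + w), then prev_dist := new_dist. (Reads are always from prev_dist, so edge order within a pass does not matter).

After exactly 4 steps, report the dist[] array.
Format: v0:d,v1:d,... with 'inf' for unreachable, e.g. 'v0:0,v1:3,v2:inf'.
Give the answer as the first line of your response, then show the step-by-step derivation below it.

v0:39,v1:15,v2:27,v3:inf,v4:2,v5:0

step 1: dist = v0:inf,v1:inf,v2:inf,v3:inf,v4:2,v5:0
step 2: dist = v0:inf,v1:15,v2:inf,v3:inf,v4:2,v5:0
step 3: dist = v0:inf,v1:15,v2:27,v3:inf,v4:2,v5:0
step 4: dist = v0:39,v1:15,v2:27,v3:inf,v4:2,v5:0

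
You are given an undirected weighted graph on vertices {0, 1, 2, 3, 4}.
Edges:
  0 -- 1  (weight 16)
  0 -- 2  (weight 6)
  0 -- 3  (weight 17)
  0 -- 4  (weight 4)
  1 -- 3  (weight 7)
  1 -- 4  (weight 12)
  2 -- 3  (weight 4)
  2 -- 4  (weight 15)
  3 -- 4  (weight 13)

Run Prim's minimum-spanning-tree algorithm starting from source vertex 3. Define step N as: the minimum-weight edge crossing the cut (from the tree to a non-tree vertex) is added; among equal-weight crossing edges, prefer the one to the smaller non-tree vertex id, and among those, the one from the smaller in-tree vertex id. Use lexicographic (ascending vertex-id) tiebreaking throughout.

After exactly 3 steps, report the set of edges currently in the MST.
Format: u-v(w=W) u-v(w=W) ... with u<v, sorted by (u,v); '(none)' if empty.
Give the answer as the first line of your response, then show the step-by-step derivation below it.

0-2(w=6) 0-4(w=4) 2-3(w=4)

step 1: add edge 2-3 (w=4); MST = {2-3(w=4)}
step 2: add edge 0-2 (w=6); MST = {0-2(w=6) 2-3(w=4)}
step 3: add edge 0-4 (w=4); MST = {0-2(w=6) 0-4(w=4) 2-3(w=4)}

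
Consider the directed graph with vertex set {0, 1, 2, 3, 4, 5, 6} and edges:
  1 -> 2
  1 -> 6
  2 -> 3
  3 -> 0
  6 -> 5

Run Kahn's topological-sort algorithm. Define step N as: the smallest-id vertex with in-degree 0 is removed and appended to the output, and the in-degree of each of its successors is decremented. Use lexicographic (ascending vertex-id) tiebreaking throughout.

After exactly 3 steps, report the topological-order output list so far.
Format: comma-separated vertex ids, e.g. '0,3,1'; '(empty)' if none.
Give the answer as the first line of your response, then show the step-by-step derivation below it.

1,2,3

step 1: output 1; order=[1]; indeg=(1,0,0,1,0,1,0)
step 2: output 2; order=[1,2]; indeg=(1,0,0,0,0,1,0)
step 3: output 3; order=[1,2,3]; indeg=(0,0,0,0,0,1,0)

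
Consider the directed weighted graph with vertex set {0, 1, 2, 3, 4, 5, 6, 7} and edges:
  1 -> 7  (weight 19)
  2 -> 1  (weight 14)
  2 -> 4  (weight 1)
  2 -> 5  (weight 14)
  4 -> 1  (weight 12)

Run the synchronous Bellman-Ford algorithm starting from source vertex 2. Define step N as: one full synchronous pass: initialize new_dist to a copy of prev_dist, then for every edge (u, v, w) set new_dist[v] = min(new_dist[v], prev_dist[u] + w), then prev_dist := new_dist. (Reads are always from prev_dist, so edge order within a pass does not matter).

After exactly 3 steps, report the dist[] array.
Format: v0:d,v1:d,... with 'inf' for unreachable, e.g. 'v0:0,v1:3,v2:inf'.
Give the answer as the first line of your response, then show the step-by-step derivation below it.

v0:inf,v1:13,v2:0,v3:inf,v4:1,v5:14,v6:inf,v7:32

step 1: dist = v0:inf,v1:14,v2:0,v3:inf,v4:1,v5:14,v6:inf,v7:inf
step 2: dist = v0:inf,v1:13,v2:0,v3:inf,v4:1,v5:14,v6:inf,v7:33
step 3: dist = v0:inf,v1:13,v2:0,v3:inf,v4:1,v5:14,v6:inf,v7:32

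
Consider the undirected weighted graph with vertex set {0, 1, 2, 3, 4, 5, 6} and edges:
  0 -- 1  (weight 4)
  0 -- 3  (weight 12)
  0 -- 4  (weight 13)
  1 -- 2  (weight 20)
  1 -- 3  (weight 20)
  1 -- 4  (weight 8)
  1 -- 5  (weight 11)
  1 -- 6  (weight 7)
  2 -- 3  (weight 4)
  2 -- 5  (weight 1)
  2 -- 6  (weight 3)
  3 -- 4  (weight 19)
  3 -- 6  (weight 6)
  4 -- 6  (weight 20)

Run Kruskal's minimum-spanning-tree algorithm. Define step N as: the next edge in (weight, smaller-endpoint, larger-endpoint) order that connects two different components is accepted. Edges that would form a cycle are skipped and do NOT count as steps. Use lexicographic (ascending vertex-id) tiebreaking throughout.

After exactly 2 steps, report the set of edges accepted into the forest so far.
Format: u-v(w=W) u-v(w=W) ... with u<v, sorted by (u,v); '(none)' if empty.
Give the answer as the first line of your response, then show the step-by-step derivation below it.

2-5(w=1) 2-6(w=3)

step 1: add edge 2-5 (w=1); MST = {2-5(w=1)}
step 2: add edge 2-6 (w=3); MST = {2-5(w=1) 2-6(w=3)}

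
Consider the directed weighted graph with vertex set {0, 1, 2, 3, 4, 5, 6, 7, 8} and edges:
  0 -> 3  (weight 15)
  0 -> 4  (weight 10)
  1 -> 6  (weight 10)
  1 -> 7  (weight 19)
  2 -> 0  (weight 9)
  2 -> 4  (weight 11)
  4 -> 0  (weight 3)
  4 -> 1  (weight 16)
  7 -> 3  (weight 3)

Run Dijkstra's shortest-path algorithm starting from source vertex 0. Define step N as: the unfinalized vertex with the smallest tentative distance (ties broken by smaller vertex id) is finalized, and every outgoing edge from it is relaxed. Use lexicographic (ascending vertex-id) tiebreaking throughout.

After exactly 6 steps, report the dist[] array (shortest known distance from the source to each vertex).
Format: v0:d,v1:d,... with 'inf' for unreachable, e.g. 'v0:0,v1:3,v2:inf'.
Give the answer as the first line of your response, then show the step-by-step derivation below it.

v0:0,v1:26,v2:inf,v3:15,v4:10,v5:inf,v6:36,v7:45,v8:inf

step 1: dist = v0:0,v1:inf,v2:inf,v3:15,v4:10,v5:inf,v6:inf,v7:inf,v8:inf
step 2: dist = v0:0,v1:26,v2:inf,v3:15,v4:10,v5:inf,v6:inf,v7:inf,v8:inf
step 3: dist = v0:0,v1:26,v2:inf,v3:15,v4:10,v5:inf,v6:inf,v7:inf,v8:inf
step 4: dist = v0:0,v1:26,v2:inf,v3:15,v4:10,v5:inf,v6:36,v7:45,v8:inf
step 5: dist = v0:0,v1:26,v2:inf,v3:15,v4:10,v5:inf,v6:36,v7:45,v8:inf
step 6: dist = v0:0,v1:26,v2:inf,v3:15,v4:10,v5:inf,v6:36,v7:45,v8:inf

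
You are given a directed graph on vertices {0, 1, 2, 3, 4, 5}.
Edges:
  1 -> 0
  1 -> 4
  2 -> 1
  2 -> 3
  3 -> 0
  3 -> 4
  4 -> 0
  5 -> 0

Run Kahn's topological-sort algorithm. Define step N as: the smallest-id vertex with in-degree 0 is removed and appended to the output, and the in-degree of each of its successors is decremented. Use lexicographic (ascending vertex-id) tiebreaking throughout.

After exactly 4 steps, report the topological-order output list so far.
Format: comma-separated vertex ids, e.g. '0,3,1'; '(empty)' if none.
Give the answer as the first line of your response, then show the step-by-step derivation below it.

2,1,3,4

step 1: output 2; order=[2]; indeg=(4,0,0,0,2,0)
step 2: output 1; order=[2,1]; indeg=(3,0,0,0,1,0)
step 3: output 3; order=[2,1,3]; indeg=(2,0,0,0,0,0)
step 4: output 4; order=[2,1,3,4]; indeg=(1,0,0,0,0,0)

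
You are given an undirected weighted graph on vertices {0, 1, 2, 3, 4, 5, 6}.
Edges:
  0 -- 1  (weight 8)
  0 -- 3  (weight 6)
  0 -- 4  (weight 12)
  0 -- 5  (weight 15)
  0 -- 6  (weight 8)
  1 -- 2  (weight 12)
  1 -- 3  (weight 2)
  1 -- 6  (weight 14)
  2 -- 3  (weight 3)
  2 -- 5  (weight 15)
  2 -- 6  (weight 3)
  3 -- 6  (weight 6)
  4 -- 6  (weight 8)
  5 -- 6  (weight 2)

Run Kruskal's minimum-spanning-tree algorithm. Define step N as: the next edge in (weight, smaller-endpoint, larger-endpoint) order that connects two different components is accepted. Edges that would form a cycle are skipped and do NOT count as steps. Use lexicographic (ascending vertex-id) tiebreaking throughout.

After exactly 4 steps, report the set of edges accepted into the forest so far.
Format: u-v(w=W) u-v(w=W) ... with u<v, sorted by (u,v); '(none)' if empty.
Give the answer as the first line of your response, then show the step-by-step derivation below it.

1-3(w=2) 2-3(w=3) 2-6(w=3) 5-6(w=2)

step 1: add edge 1-3 (w=2); MST = {1-3(w=2)}
step 2: add edge 5-6 (w=2); MST = {1-3(w=2) 5-6(w=2)}
step 3: add edge 2-3 (w=3); MST = {1-3(w=2) 2-3(w=3) 5-6(w=2)}
step 4: add edge 2-6 (w=3); MST = {1-3(w=2) 2-3(w=3) 2-6(w=3) 5-6(w=2)}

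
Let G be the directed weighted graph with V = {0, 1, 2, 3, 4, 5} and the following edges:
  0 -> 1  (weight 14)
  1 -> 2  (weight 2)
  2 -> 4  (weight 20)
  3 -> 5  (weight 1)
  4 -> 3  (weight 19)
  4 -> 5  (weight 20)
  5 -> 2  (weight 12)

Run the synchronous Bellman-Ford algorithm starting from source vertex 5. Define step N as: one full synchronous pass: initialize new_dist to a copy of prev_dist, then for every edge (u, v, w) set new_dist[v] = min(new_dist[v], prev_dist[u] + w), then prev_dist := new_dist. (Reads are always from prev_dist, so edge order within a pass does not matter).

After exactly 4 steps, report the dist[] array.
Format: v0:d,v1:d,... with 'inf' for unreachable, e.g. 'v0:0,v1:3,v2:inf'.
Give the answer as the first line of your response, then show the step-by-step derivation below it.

v0:inf,v1:inf,v2:12,v3:51,v4:32,v5:0

step 1: dist = v0:inf,v1:inf,v2:12,v3:inf,v4:inf,v5:0
step 2: dist = v0:inf,v1:inf,v2:12,v3:inf,v4:32,v5:0
step 3: dist = v0:inf,v1:inf,v2:12,v3:51,v4:32,v5:0
step 4: dist = v0:inf,v1:inf,v2:12,v3:51,v4:32,v5:0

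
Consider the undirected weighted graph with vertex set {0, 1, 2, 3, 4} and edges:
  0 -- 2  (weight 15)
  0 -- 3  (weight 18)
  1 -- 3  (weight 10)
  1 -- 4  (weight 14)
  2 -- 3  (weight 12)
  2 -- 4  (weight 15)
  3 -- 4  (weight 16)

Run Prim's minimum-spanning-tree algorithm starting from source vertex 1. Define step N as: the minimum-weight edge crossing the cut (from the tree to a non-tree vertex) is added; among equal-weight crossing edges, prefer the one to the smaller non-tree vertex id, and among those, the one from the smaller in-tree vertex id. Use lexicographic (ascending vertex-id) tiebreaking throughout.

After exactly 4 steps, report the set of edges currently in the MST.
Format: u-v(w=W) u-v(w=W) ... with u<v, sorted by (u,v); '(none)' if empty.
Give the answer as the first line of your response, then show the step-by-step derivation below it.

0-2(w=15) 1-3(w=10) 1-4(w=14) 2-3(w=12)

step 1: add edge 1-3 (w=10); MST = {1-3(w=10)}
step 2: add edge 2-3 (w=12); MST = {1-3(w=10) 2-3(w=12)}
step 3: add edge 1-4 (w=14); MST = {1-3(w=10) 1-4(w=14) 2-3(w=12)}
step 4: add edge 0-2 (w=15); MST = {0-2(w=15) 1-3(w=10) 1-4(w=14) 2-3(w=12)}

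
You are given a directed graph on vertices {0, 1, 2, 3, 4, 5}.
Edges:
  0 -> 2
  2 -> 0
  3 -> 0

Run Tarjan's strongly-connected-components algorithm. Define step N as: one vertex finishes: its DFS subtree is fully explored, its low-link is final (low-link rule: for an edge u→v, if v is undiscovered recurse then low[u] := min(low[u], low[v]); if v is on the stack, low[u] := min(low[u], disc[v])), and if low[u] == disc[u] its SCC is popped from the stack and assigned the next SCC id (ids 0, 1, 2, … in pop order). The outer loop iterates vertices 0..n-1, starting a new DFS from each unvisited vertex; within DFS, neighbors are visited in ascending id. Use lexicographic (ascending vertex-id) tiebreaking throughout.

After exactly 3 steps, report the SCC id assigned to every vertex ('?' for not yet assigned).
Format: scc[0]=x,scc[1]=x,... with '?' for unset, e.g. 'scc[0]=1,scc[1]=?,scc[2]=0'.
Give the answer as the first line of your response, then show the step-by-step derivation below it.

scc[0]=0,scc[1]=1,scc[2]=0,scc[3]=?,scc[4]=?,scc[5]=?

step 1: low=(low[0]=0,low[1]=?,low[2]=0,low[3]=?,low[4]=?,low[5]=?); scc=(scc[0]=?,scc[1]=?,scc[2]=?,scc[3]=?,scc[4]=?,scc[5]=?)
step 2: low=(low[0]=0,low[1]=?,low[2]=0,low[3]=?,low[4]=?,low[5]=?); scc=(scc[0]=0,scc[1]=?,scc[2]=0,scc[3]=?,scc[4]=?,scc[5]=?)
step 3: low=(low[0]=0,low[1]=2,low[2]=0,low[3]=?,low[4]=?,low[5]=?); scc=(scc[0]=0,scc[1]=1,scc[2]=0,scc[3]=?,scc[4]=?,scc[5]=?)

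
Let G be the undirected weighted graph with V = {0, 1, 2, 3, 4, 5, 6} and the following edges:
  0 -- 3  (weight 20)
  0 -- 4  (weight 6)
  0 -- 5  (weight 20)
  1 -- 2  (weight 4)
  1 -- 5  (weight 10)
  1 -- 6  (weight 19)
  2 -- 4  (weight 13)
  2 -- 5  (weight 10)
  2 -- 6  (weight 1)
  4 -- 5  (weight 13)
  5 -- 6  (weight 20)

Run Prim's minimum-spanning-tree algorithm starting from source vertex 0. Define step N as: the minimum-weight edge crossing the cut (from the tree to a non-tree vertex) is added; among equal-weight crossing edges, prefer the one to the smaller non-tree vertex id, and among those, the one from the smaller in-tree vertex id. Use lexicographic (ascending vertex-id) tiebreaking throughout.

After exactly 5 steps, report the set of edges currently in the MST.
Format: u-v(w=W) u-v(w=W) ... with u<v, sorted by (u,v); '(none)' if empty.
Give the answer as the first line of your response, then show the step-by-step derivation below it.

0-4(w=6) 1-2(w=4) 1-5(w=10) 2-4(w=13) 2-6(w=1)

step 1: add edge 0-4 (w=6); MST = {0-4(w=6)}
step 2: add edge 2-4 (w=13); MST = {0-4(w=6) 2-4(w=13)}
step 3: add edge 2-6 (w=1); MST = {0-4(w=6) 2-4(w=13) 2-6(w=1)}
step 4: add edge 1-2 (w=4); MST = {0-4(w=6) 1-2(w=4) 2-4(w=13) 2-6(w=1)}
step 5: add edge 1-5 (w=10); MST = {0-4(w=6) 1-2(w=4) 1-5(w=10) 2-4(w=13) 2-6(w=1)}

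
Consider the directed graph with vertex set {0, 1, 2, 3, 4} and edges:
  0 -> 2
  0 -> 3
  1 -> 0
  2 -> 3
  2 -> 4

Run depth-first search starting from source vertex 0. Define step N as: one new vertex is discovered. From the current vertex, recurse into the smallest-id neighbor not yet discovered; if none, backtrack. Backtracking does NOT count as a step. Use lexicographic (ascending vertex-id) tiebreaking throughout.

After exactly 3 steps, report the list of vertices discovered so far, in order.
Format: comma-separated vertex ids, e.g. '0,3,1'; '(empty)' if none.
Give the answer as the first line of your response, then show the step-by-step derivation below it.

0,2,3

step 1: discover 0; path=0; order=0
step 2: discover 2; path=0>2; order=0,2
step 3: discover 3; path=0>2>3; order=0,2,3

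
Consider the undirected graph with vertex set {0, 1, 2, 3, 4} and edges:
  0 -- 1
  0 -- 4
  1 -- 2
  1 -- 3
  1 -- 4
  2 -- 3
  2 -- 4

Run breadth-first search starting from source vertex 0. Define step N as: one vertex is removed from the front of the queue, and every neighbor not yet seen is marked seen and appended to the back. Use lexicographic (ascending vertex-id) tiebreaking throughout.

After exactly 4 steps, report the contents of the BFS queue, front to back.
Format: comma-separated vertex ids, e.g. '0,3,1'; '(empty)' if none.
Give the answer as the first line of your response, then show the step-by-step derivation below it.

3

step 1: dequeue 0; queue=[1,4]; order=0
step 2: dequeue 1; queue=[4,2,3]; order=0,1
step 3: dequeue 4; queue=[2,3]; order=0,1,4
step 4: dequeue 2; queue=[3]; order=0,1,4,2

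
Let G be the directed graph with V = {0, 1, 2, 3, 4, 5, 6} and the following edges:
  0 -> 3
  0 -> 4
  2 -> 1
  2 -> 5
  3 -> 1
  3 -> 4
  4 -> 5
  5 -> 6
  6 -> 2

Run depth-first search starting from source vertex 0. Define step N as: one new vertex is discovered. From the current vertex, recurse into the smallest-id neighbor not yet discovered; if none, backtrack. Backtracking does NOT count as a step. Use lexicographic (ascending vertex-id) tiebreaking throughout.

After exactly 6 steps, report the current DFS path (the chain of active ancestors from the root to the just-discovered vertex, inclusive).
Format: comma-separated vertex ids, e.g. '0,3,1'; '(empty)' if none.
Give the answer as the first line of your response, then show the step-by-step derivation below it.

0,3,4,5,6

step 1: discover 0; path=0; order=0
step 2: discover 3; path=0>3; order=0,3
step 3: discover 1; path=0>3>1; order=0,3,1
step 4: discover 4; path=0>3>4; order=0,3,1,4
step 5: discover 5; path=0>3>4>5; order=0,3,1,4,5
step 6: discover 6; path=0>3>4>5>6; order=0,3,1,4,5,6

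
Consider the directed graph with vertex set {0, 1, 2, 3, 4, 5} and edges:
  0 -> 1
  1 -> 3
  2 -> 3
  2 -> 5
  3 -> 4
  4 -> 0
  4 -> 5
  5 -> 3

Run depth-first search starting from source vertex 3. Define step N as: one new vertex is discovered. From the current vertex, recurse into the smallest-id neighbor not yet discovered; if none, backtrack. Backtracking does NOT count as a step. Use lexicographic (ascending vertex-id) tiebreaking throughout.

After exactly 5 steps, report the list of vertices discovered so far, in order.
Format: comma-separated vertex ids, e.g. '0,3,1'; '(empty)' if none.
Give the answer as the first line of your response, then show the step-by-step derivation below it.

3,4,0,1,5

step 1: discover 3; path=3; order=3
step 2: discover 4; path=3>4; order=3,4
step 3: discover 0; path=3>4>0; order=3,4,0
step 4: discover 1; path=3>4>0>1; order=3,4,0,1
step 5: discover 5; path=3>4>5; order=3,4,0,1,5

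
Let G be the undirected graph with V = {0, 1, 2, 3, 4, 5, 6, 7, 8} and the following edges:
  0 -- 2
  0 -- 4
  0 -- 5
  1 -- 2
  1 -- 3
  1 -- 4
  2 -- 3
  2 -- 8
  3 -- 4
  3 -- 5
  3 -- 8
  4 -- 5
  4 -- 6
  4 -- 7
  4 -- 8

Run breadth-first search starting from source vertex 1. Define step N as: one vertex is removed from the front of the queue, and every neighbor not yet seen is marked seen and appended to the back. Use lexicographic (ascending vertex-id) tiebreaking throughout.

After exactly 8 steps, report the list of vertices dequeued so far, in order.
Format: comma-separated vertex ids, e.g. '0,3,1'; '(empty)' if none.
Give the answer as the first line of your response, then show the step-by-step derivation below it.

1,2,3,4,0,8,5,6

step 1: dequeue 1; queue=[2,3,4]; order=1
step 2: dequeue 2; queue=[3,4,0,8]; order=1,2
step 3: dequeue 3; queue=[4,0,8,5]; order=1,2,3
step 4: dequeue 4; queue=[0,8,5,6,7]; order=1,2,3,4
step 5: dequeue 0; queue=[8,5,6,7]; order=1,2,3,4,0
step 6: dequeue 8; queue=[5,6,7]; order=1,2,3,4,0,8
step 7: dequeue 5; queue=[6,7]; order=1,2,3,4,0,8,5
step 8: dequeue 6; queue=[7]; order=1,2,3,4,0,8,5,6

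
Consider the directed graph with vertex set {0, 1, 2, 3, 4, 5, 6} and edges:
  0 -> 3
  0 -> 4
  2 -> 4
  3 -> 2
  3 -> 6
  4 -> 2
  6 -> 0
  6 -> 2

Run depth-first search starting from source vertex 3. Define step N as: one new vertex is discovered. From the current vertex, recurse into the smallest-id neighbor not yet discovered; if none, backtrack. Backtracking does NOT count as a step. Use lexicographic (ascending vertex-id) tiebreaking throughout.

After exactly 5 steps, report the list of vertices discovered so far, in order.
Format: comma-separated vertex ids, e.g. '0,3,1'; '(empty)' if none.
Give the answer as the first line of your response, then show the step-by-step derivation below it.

3,2,4,6,0

step 1: discover 3; path=3; order=3
step 2: discover 2; path=3>2; order=3,2
step 3: discover 4; path=3>2>4; order=3,2,4
step 4: discover 6; path=3>6; order=3,2,4,6
step 5: discover 0; path=3>6>0; order=3,2,4,6,0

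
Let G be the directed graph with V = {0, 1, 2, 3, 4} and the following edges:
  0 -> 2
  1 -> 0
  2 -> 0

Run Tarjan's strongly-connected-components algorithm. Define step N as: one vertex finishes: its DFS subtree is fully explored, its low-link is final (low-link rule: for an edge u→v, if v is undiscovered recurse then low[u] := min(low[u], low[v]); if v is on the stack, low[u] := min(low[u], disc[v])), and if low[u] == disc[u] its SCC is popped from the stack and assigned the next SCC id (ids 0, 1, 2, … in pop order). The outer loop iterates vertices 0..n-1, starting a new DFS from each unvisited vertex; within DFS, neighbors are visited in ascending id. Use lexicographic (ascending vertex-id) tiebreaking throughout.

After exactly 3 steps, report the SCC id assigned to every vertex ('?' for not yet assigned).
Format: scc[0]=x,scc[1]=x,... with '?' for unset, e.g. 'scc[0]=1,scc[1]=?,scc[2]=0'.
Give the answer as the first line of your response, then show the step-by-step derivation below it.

scc[0]=0,scc[1]=1,scc[2]=0,scc[3]=?,scc[4]=?

step 1: low=(low[0]=0,low[1]=?,low[2]=0,low[3]=?,low[4]=?); scc=(scc[0]=?,scc[1]=?,scc[2]=?,scc[3]=?,scc[4]=?)
step 2: low=(low[0]=0,low[1]=?,low[2]=0,low[3]=?,low[4]=?); scc=(scc[0]=0,scc[1]=?,scc[2]=0,scc[3]=?,scc[4]=?)
step 3: low=(low[0]=0,low[1]=2,low[2]=0,low[3]=?,low[4]=?); scc=(scc[0]=0,scc[1]=1,scc[2]=0,scc[3]=?,scc[4]=?)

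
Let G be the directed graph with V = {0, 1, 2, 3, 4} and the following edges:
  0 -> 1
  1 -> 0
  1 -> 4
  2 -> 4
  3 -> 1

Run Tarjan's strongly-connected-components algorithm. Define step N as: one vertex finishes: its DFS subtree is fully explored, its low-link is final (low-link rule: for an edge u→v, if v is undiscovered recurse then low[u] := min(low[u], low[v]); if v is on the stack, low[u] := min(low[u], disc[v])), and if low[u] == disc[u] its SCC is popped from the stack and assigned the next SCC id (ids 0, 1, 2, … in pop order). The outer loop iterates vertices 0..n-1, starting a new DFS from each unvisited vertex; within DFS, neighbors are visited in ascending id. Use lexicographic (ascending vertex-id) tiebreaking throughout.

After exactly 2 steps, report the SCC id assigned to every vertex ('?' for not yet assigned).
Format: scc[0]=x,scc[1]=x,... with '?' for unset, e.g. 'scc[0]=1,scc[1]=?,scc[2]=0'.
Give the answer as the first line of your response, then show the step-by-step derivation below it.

scc[0]=?,scc[1]=?,scc[2]=?,scc[3]=?,scc[4]=0

step 1: low=(low[0]=0,low[1]=0,low[2]=?,low[3]=?,low[4]=2); scc=(scc[0]=?,scc[1]=?,scc[2]=?,scc[3]=?,scc[4]=0)
step 2: low=(low[0]=0,low[1]=0,low[2]=?,low[3]=?,low[4]=2); scc=(scc[0]=?,scc[1]=?,scc[2]=?,scc[3]=?,scc[4]=0)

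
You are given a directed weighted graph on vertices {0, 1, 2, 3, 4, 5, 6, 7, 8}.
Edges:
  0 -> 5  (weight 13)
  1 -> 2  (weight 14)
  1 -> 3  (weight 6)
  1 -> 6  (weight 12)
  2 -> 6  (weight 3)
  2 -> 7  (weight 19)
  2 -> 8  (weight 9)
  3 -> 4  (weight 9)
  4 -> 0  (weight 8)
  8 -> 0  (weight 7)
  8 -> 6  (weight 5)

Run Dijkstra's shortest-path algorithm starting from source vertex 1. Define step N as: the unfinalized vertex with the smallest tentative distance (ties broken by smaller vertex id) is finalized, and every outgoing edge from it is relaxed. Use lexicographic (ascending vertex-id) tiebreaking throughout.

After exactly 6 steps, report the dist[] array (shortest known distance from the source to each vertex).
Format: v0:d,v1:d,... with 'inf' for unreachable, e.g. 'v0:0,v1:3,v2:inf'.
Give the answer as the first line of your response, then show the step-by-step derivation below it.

v0:23,v1:0,v2:14,v3:6,v4:15,v5:36,v6:12,v7:33,v8:23

step 1: dist = v0:inf,v1:0,v2:14,v3:6,v4:inf,v5:inf,v6:12,v7:inf,v8:inf
step 2: dist = v0:inf,v1:0,v2:14,v3:6,v4:15,v5:inf,v6:12,v7:inf,v8:inf
step 3: dist = v0:inf,v1:0,v2:14,v3:6,v4:15,v5:inf,v6:12,v7:inf,v8:inf
step 4: dist = v0:inf,v1:0,v2:14,v3:6,v4:15,v5:inf,v6:12,v7:33,v8:23
step 5: dist = v0:23,v1:0,v2:14,v3:6,v4:15,v5:inf,v6:12,v7:33,v8:23
step 6: dist = v0:23,v1:0,v2:14,v3:6,v4:15,v5:36,v6:12,v7:33,v8:23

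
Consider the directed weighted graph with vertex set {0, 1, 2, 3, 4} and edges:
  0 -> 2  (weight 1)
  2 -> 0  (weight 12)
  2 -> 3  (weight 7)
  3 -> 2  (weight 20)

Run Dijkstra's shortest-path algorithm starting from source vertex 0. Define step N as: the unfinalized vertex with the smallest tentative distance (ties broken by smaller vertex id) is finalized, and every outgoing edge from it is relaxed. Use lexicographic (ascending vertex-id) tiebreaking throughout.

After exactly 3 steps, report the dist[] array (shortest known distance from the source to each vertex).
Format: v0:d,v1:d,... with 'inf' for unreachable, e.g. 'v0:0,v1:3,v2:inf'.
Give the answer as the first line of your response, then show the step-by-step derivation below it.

v0:0,v1:inf,v2:1,v3:8,v4:inf

step 1: dist = v0:0,v1:inf,v2:1,v3:inf,v4:inf
step 2: dist = v0:0,v1:inf,v2:1,v3:8,v4:inf
step 3: dist = v0:0,v1:inf,v2:1,v3:8,v4:inf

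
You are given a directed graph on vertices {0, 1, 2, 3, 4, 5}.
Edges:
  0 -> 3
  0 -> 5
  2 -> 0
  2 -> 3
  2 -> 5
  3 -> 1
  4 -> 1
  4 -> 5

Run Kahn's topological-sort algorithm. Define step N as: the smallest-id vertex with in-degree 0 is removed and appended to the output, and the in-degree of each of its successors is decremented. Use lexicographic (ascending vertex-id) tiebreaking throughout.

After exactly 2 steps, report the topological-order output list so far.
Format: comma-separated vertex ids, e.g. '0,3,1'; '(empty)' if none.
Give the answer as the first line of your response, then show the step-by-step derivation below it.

2,0

step 1: output 2; order=[2]; indeg=(0,2,0,1,0,2)
step 2: output 0; order=[2,0]; indeg=(0,2,0,0,0,1)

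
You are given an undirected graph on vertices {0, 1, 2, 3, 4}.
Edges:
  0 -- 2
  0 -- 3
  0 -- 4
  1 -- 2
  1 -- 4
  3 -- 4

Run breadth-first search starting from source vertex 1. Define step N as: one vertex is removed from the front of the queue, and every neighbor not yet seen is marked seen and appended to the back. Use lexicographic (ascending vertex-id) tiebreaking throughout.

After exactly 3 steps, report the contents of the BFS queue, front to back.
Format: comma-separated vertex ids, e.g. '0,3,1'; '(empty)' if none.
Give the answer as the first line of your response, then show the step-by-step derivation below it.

0,3

step 1: dequeue 1; queue=[2,4]; order=1
step 2: dequeue 2; queue=[4,0]; order=1,2
step 3: dequeue 4; queue=[0,3]; order=1,2,4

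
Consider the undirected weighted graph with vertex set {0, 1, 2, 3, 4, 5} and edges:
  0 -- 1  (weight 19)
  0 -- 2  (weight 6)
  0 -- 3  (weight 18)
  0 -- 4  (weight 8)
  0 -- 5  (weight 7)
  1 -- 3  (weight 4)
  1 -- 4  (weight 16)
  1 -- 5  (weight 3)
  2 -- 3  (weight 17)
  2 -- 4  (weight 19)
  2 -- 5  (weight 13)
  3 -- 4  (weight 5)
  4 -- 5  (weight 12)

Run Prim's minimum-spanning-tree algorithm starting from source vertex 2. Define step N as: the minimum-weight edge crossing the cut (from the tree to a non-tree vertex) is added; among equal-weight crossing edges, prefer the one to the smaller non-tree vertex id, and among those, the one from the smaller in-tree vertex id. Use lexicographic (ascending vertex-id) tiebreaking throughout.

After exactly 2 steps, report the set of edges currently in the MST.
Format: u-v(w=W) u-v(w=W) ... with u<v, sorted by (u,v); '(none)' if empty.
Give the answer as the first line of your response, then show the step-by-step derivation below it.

0-2(w=6) 0-5(w=7)

step 1: add edge 0-2 (w=6); MST = {0-2(w=6)}
step 2: add edge 0-5 (w=7); MST = {0-2(w=6) 0-5(w=7)}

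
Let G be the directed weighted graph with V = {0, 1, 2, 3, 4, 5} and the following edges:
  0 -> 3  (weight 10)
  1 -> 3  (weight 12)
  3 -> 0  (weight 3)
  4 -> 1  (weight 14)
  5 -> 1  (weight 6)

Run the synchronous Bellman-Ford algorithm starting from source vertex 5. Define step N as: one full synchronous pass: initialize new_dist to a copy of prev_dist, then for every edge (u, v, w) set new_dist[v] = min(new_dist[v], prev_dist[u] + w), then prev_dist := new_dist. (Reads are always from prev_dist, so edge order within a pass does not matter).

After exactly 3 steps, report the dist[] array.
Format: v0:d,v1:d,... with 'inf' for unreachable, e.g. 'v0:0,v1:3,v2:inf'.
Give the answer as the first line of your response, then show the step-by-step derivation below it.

v0:21,v1:6,v2:inf,v3:18,v4:inf,v5:0

step 1: dist = v0:inf,v1:6,v2:inf,v3:inf,v4:inf,v5:0
step 2: dist = v0:inf,v1:6,v2:inf,v3:18,v4:inf,v5:0
step 3: dist = v0:21,v1:6,v2:inf,v3:18,v4:inf,v5:0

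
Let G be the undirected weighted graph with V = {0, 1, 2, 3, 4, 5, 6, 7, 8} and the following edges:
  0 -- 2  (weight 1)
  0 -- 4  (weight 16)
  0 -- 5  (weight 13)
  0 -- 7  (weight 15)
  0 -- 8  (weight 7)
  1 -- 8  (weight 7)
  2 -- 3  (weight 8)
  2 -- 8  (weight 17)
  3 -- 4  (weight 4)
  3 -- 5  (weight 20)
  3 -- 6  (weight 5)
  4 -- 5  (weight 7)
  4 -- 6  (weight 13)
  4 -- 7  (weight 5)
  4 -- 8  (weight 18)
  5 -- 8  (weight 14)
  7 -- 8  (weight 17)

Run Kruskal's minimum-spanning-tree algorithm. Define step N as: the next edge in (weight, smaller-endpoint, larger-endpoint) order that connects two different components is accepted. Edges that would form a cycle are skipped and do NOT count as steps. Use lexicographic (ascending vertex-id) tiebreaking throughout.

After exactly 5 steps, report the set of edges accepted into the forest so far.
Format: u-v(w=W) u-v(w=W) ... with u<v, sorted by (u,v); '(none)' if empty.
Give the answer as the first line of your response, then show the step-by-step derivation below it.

0-2(w=1) 0-8(w=7) 3-4(w=4) 3-6(w=5) 4-7(w=5)

step 1: add edge 0-2 (w=1); MST = {0-2(w=1)}
step 2: add edge 3-4 (w=4); MST = {0-2(w=1) 3-4(w=4)}
step 3: add edge 3-6 (w=5); MST = {0-2(w=1) 3-4(w=4) 3-6(w=5)}
step 4: add edge 4-7 (w=5); MST = {0-2(w=1) 3-4(w=4) 3-6(w=5) 4-7(w=5)}
step 5: add edge 0-8 (w=7); MST = {0-2(w=1) 0-8(w=7) 3-4(w=4) 3-6(w=5) 4-7(w=5)}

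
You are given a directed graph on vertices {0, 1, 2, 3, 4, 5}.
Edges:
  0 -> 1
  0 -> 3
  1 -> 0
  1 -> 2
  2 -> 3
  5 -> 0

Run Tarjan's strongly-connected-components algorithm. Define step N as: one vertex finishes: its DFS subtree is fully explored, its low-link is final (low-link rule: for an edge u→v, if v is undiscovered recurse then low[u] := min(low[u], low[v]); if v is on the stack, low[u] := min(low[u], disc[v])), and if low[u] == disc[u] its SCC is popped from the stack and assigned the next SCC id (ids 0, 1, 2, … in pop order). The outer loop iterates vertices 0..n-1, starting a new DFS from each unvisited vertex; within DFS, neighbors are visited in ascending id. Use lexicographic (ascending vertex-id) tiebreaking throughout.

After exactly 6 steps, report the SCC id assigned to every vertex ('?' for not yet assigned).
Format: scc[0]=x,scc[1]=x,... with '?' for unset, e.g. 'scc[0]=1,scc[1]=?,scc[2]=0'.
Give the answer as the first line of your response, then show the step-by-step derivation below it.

scc[0]=2,scc[1]=2,scc[2]=1,scc[3]=0,scc[4]=3,scc[5]=4

step 1: low=(low[0]=0,low[1]=0,low[2]=2,low[3]=3,low[4]=?,low[5]=?); scc=(scc[0]=?,scc[1]=?,scc[2]=?,scc[3]=0,scc[4]=?,scc[5]=?)
step 2: low=(low[0]=0,low[1]=0,low[2]=2,low[3]=3,low[4]=?,low[5]=?); scc=(scc[0]=?,scc[1]=?,scc[2]=1,scc[3]=0,scc[4]=?,scc[5]=?)
step 3: low=(low[0]=0,low[1]=0,low[2]=2,low[3]=3,low[4]=?,low[5]=?); scc=(scc[0]=?,scc[1]=?,scc[2]=1,scc[3]=0,scc[4]=?,scc[5]=?)
step 4: low=(low[0]=0,low[1]=0,low[2]=2,low[3]=3,low[4]=?,low[5]=?); scc=(scc[0]=2,scc[1]=2,scc[2]=1,scc[3]=0,scc[4]=?,scc[5]=?)
step 5: low=(low[0]=0,low[1]=0,low[2]=2,low[3]=3,low[4]=4,low[5]=?); scc=(scc[0]=2,scc[1]=2,scc[2]=1,scc[3]=0,scc[4]=3,scc[5]=?)
step 6: low=(low[0]=0,low[1]=0,low[2]=2,low[3]=3,low[4]=4,low[5]=5); scc=(scc[0]=2,scc[1]=2,scc[2]=1,scc[3]=0,scc[4]=3,scc[5]=4)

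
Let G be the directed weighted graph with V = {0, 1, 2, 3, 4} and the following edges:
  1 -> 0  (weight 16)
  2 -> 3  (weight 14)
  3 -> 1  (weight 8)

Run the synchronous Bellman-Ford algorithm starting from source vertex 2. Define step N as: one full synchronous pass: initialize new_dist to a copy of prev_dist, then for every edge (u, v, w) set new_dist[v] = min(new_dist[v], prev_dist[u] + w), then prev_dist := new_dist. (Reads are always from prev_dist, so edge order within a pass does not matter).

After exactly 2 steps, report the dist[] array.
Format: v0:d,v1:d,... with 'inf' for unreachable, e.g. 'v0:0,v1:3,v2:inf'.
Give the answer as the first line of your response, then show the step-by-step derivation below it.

v0:inf,v1:22,v2:0,v3:14,v4:inf

step 1: dist = v0:inf,v1:inf,v2:0,v3:14,v4:inf
step 2: dist = v0:inf,v1:22,v2:0,v3:14,v4:inf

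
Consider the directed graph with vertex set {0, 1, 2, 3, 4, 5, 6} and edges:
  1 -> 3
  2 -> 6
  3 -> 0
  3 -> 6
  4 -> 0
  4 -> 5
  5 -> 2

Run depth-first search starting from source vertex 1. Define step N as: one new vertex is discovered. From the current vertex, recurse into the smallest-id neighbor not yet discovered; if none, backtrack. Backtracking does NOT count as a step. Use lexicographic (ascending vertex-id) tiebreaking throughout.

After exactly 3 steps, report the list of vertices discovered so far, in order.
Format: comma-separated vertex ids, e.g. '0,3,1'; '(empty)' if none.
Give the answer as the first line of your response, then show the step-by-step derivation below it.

1,3,0

step 1: discover 1; path=1; order=1
step 2: discover 3; path=1>3; order=1,3
step 3: discover 0; path=1>3>0; order=1,3,0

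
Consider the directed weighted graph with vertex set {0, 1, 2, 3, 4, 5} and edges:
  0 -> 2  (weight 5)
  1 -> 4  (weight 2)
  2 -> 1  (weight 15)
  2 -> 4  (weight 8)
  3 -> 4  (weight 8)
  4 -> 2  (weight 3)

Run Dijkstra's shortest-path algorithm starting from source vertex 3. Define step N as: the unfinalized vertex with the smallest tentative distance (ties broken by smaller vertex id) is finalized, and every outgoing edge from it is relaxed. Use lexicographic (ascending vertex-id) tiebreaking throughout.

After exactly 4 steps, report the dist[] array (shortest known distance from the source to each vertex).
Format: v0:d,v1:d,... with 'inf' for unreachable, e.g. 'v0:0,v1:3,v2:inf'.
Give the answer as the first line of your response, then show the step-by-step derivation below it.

v0:inf,v1:26,v2:11,v3:0,v4:8,v5:inf

step 1: dist = v0:inf,v1:inf,v2:inf,v3:0,v4:8,v5:inf
step 2: dist = v0:inf,v1:inf,v2:11,v3:0,v4:8,v5:inf
step 3: dist = v0:inf,v1:26,v2:11,v3:0,v4:8,v5:inf
step 4: dist = v0:inf,v1:26,v2:11,v3:0,v4:8,v5:inf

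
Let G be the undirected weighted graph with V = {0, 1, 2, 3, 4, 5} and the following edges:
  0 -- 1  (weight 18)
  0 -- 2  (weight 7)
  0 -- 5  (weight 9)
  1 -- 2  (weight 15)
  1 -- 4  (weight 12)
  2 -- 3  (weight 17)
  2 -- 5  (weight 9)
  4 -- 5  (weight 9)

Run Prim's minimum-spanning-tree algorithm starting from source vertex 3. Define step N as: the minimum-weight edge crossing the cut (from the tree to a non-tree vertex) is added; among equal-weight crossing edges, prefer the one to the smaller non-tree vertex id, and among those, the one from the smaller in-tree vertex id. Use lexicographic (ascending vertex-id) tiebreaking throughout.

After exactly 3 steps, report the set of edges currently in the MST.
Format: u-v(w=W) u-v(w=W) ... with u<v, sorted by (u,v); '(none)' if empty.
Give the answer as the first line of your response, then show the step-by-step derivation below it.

0-2(w=7) 0-5(w=9) 2-3(w=17)

step 1: add edge 2-3 (w=17); MST = {2-3(w=17)}
step 2: add edge 0-2 (w=7); MST = {0-2(w=7) 2-3(w=17)}
step 3: add edge 0-5 (w=9); MST = {0-2(w=7) 0-5(w=9) 2-3(w=17)}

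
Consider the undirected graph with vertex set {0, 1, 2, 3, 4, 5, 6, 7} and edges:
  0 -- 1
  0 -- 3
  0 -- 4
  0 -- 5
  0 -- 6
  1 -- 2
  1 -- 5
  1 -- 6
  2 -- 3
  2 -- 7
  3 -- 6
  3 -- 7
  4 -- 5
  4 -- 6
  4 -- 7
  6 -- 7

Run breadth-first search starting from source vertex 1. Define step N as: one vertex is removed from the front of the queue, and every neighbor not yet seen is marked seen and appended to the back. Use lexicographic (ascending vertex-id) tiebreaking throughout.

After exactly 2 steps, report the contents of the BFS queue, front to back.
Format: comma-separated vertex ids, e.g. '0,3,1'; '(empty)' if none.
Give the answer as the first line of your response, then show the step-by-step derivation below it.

2,5,6,3,4

step 1: dequeue 1; queue=[0,2,5,6]; order=1
step 2: dequeue 0; queue=[2,5,6,3,4]; order=1,0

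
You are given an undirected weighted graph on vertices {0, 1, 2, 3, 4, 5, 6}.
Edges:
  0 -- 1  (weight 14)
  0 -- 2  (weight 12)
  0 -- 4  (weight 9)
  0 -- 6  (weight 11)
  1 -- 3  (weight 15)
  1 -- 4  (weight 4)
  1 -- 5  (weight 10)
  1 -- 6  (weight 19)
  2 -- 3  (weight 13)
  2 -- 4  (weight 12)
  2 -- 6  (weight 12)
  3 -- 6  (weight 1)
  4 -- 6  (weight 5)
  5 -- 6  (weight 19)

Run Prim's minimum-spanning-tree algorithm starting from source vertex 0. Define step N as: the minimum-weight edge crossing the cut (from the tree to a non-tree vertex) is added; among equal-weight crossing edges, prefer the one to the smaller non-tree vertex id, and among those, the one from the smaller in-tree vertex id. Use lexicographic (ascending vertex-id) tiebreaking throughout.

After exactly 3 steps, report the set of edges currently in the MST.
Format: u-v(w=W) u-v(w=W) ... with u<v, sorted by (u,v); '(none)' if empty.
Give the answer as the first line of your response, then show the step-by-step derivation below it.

0-4(w=9) 1-4(w=4) 4-6(w=5)

step 1: add edge 0-4 (w=9); MST = {0-4(w=9)}
step 2: add edge 1-4 (w=4); MST = {0-4(w=9) 1-4(w=4)}
step 3: add edge 4-6 (w=5); MST = {0-4(w=9) 1-4(w=4) 4-6(w=5)}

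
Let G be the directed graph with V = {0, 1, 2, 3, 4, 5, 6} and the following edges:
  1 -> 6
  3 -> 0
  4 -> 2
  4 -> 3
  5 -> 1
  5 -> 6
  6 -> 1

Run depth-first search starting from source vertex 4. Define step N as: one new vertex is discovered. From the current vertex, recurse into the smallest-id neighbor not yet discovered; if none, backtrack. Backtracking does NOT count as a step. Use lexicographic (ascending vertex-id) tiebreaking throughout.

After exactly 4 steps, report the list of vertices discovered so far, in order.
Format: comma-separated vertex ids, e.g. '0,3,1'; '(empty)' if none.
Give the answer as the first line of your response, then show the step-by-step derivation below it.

4,2,3,0

step 1: discover 4; path=4; order=4
step 2: discover 2; path=4>2; order=4,2
step 3: discover 3; path=4>3; order=4,2,3
step 4: discover 0; path=4>3>0; order=4,2,3,0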